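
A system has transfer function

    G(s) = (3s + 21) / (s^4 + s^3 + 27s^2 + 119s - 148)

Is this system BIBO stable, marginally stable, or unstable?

unstable

The denominator s^4 + s^3 + 27s^2 + 119s - 148 factors as (s^2 - 2s + 37)(s + 4)(s - 1), giving poles at s = 1 + 6j, 1 - 6j, -4, 1.
Since the pole(s) at s = 1 + 6j, 1 - 6j, 1 lie in the right half-plane, the system is unstable.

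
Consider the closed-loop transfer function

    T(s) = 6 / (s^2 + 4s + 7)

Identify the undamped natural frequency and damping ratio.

ωₙ ≈ 2.646 rad/s, ζ ≈ 0.7559

Compare the denominator to the standard form s^2 + 2ζωₙs + ωₙ².
ωₙ² = 7, so ωₙ = √7 ≈ 2.646 rad/s.
2ζωₙ = 4, so ζ = 4/(2·√7) ≈ 0.7559.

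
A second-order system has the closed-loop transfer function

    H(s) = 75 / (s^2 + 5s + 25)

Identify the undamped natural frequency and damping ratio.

Compare the denominator to the standard form s^2 + 2ζωₙs + ωₙ².
ωₙ² = 25, so ωₙ = 5 rad/s.
2ζωₙ = 5, so ζ = 5/(2·5) = 0.5.
With ζ = 0.5 the response is underdamped.

ωₙ = 5 rad/s, ζ = 0.5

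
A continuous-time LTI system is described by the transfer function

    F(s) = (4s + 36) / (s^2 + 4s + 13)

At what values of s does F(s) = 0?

Set the numerator to zero: 4s + 36 = 0, i.e. 4·(s + 9) = 0.
So s = -9.

s = -9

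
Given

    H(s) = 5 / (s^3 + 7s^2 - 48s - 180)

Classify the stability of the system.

The denominator s^3 + 7s^2 - 48s - 180 factors as (s + 10)(s + 3)(s - 6), giving poles at s = -10, -3, 6.
Since the pole(s) at s = 6 lie in the right half-plane, the system is unstable.

unstable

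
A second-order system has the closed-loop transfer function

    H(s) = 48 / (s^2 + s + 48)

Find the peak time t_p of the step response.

Comparing s^2 + s + 48 to s^2 + 2ζωₙs + ωₙ²: ωₙ = √48 ≈ 6.928 rad/s and ζ = 1/(2·√48) ≈ 0.07217.
ζωₙ = 1/2 = 0.5, so ω_d = ωₙ√(1−ζ²) = √(ωₙ² − (ζωₙ)²) = √(48 − 0.5²) = √47.75 ≈ 6.910 rad/s.
t_p = π/ω_d = π/6.910 ≈ 0.4546 s.

t_p ≈ 0.4546 s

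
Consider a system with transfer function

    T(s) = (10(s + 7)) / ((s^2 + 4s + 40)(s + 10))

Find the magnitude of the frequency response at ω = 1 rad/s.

|T(j1)| ≈ 0.1795

Substitute s = j1: numerator = 70 + j10, denominator = 386 + j79.
|T(j1)| = |70 + j10| / |386 + j79| = 70.711 / 394.00 ≈ 0.1795.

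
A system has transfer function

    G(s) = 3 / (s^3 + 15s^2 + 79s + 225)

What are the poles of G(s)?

The poles are the roots of the denominator s^3 + 15s^2 + 79s + 225 = 0.
Trying s = -9: the polynomial evaluates to 0, so (s + 9) is a factor.
Dividing out leaves s^2 + 6s + 25 = 0.
The quadratic formula then gives s = -3 ± 4j.

s = -3 + 4j, -3 - 4j, -9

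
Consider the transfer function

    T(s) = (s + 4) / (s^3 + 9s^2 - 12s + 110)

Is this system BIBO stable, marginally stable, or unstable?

The denominator s^3 + 9s^2 - 12s + 110 factors as (s^2 - 2s + 10)(s + 11), giving poles at s = 1 ± 3j, -11.
Since the pole(s) at s = 1 ± 3j lie in the right half-plane, the system is unstable.

unstable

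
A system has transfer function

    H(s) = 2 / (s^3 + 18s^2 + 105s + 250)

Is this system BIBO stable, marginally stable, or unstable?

stable

The denominator s^3 + 18s^2 + 105s + 250 factors as (s^2 + 8s + 25)(s + 10), giving poles at s = -4 + 3j, -4 - 3j, -10.
Since all poles lie strictly in the left half-plane, the system is stable.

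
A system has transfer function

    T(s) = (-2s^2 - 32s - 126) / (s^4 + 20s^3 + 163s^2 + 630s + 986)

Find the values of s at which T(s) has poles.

s = -5 + 2j, -5 - 2j, -5 + 3j, -5 - 3j

The poles are the roots of the denominator s^4 + 20s^3 + 163s^2 + 630s + 986 = 0.
No real roots exist; factor into two real quadratics: (s^2 + 10s + 29)(s^2 + 10s + 34) = 0.
Each quadratic gives a conjugate pair via the quadratic formula.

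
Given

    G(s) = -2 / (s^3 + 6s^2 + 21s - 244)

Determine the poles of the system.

s = -5 ± 6j, 4

The poles are the roots of the denominator s^3 + 6s^2 + 21s - 244 = 0.
Trying s = 4: the polynomial evaluates to 0, so (s - 4) is a factor.
Dividing out leaves s^2 + 10s + 61 = 0.
The quadratic formula then gives s = -5 ± 6j.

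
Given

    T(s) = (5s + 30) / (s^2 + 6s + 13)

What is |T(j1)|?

Substitute s = j1: numerator = 30 + j5, denominator = 12 + j6.
|T(j1)| = |30 + j5| / |12 + j6| = 30.414 / 13.416 ≈ 2.267.

|T(j1)| ≈ 2.267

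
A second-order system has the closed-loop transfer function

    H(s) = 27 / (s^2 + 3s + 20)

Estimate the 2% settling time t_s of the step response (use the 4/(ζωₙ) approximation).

t_s ≈ 2.667 s

Comparing s^2 + 3s + 20 to s^2 + 2ζωₙs + ωₙ²: ωₙ = √20 ≈ 4.472 rad/s and ζ = 3/(2·√20) ≈ 0.3354.
ζωₙ = 3/2 = 1.5, so t_s ≈ 4/(ζωₙ) = 4/1.5 ≈ 2.667 s.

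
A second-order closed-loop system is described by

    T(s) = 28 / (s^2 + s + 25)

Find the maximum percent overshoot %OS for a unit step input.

Comparing s^2 + s + 25 to s^2 + 2ζωₙs + ωₙ²: ωₙ = 5 rad/s and ζ = 1/(2·5) = 0.1.
%OS = 100·exp(−πζ/√(1−ζ²)) = 100·exp(−π·0.1/√(1−0.1²)) ≈ 72.9%.

%OS ≈ 72.9%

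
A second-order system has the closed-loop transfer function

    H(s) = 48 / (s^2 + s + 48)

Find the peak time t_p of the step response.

Comparing s^2 + s + 48 to s^2 + 2ζωₙs + ωₙ²: ωₙ = √48 ≈ 6.928 rad/s and ζ = 1/(2·√48) ≈ 0.07217.
ζωₙ = 1/2 = 0.5, so ω_d = ωₙ√(1−ζ²) = √(ωₙ² − (ζωₙ)²) = √(48 − 0.5²) = √47.75 ≈ 6.910 rad/s.
t_p = π/ω_d = π/6.910 ≈ 0.4546 s.

t_p ≈ 0.4546 s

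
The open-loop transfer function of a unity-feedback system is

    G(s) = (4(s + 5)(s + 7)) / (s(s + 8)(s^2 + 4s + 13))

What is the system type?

The denominator has 1 factor of s at the origin (free integrator), so this is a Type 1 system.

Type 1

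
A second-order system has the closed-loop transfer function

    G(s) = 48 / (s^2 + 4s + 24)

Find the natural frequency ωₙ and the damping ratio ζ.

ωₙ ≈ 4.899 rad/s, ζ ≈ 0.4082

Compare the denominator to the standard form s^2 + 2ζωₙs + ωₙ².
ωₙ² = 24, so ωₙ = √24 ≈ 4.899 rad/s.
2ζωₙ = 4, so ζ = 4/(2·√24) ≈ 0.4082.
With ζ = 0.4082 the response is underdamped.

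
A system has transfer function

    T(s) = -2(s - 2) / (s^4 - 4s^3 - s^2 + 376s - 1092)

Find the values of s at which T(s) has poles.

The poles are the roots of the denominator s^4 - 4s^3 - s^2 + 376s - 1092 = 0.
Trying s = 3: the polynomial evaluates to 0, so (s - 3) is a factor.
Dividing out leaves s^3 - s^2 - 4s + 364 = 0.
This factors further as (s^2 - 8s + 52)(s + 7) = 0.

s = 4 ± 6j, 3, -7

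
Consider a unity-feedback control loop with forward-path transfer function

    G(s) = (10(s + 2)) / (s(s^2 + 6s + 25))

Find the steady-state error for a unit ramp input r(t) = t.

G(s) has one pole at the origin.
This is a Type 1 system. Kv = lim_{s→0} s·G(s) = 20/25 = 4/5.
e_ss = 1/Kv = 1/(4/5) = 5/4 ≈ 1.250.

e_ss = 1.250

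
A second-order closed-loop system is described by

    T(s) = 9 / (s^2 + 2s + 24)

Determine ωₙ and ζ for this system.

ωₙ ≈ 4.899 rad/s, ζ ≈ 0.2041

Compare the denominator to the standard form s^2 + 2ζωₙs + ωₙ².
ωₙ² = 24, so ωₙ = √24 ≈ 4.899 rad/s.
2ζωₙ = 2, so ζ = 2/(2·√24) ≈ 0.2041.
With ζ = 0.2041 the response is underdamped.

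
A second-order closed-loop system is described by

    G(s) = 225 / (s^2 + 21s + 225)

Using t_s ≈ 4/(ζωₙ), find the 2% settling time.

Comparing s^2 + 21s + 225 to s^2 + 2ζωₙs + ωₙ²: ωₙ = 15 rad/s and ζ = 21/(2·15) = 0.7.
ζωₙ = 21/2 = 10.5, so t_s ≈ 4/(ζωₙ) = 4/10.5 ≈ 0.3810 s.

t_s ≈ 0.3810 s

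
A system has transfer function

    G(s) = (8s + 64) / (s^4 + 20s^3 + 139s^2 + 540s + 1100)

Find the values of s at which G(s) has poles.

s = -11, -2 ± 4j, -5

The poles are the roots of the denominator s^4 + 20s^3 + 139s^2 + 540s + 1100 = 0.
Trying s = -11: the polynomial evaluates to 0, so (s + 11) is a factor.
Dividing out leaves s^3 + 9s^2 + 40s + 100 = 0.
This factors further as (s^2 + 4s + 20)(s + 5) = 0.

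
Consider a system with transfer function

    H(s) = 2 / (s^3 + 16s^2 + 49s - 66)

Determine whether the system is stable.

unstable

The denominator s^3 + 16s^2 + 49s - 66 factors as (s + 11)(s + 6)(s - 1), giving poles at s = -11, -6, 1.
Since the pole(s) at s = 1 lie in the right half-plane, the system is unstable.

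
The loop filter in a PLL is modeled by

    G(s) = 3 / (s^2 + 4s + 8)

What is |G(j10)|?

|G(j10)| ≈ 0.02990

Substitute s = j10: numerator = 3, denominator = -92 + j40.
|G(j10)| = |3| / |-92 + j40| = 3 / 100.32 ≈ 0.02990.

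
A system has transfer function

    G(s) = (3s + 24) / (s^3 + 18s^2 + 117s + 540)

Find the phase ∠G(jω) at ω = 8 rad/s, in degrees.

∠G(j8) ≈ -100.3°

At s = j8: numerator = 24 + j24, denominator = -612 + j424.
∠G = ∠num − ∠den = 45° − (145.29°) = -100.3°.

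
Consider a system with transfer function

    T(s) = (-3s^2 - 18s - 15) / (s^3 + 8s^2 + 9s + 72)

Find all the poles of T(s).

The poles are the roots of the denominator s^3 + 8s^2 + 9s + 72 = 0.
Trying s = -8: the polynomial evaluates to 0, so (s + 8) is a factor.
Dividing out leaves s^2 + 9 = 0.
The quadratic formula then gives s = 0 ± 3j.

s = 3j, -3j, -8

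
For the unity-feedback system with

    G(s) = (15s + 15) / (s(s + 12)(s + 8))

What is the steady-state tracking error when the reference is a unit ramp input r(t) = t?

e_ss = 6.400

G(s) has one pole at the origin.
This is a Type 1 system. Kv = lim_{s→0} s·G(s) = 15/96 = 5/32.
e_ss = 1/Kv = 1/(5/32) = 32/5 ≈ 6.400.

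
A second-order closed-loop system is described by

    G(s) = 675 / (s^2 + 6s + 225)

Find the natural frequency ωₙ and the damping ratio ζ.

Compare the denominator to the standard form s^2 + 2ζωₙs + ωₙ².
ωₙ² = 225, so ωₙ = 15 rad/s.
2ζωₙ = 6, so ζ = 6/(2·15) = 0.2.
With ζ = 0.2 the response is underdamped.

ωₙ = 15 rad/s, ζ = 0.2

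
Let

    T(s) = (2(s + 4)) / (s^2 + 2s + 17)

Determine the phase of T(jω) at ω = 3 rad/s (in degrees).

∠T(j3) ≈ 0°

At s = j3: numerator = 8 + j6, denominator = 8 + j6.
∠T = ∠num − ∠den = 36.870° − (36.870°) = 0°.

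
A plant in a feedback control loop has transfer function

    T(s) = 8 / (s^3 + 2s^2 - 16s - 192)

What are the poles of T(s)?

s = -4 + 4j, -4 - 4j, 6

The poles are the roots of the denominator s^3 + 2s^2 - 16s - 192 = 0.
Trying s = 6: the polynomial evaluates to 0, so (s - 6) is a factor.
Dividing out leaves s^2 + 8s + 32 = 0.
The quadratic formula then gives s = -4 ± 4j.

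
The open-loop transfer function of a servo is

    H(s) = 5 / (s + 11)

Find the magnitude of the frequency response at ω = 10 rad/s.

|H(j10)| ≈ 0.3363

Substitute s = j10: numerator = 5, denominator = 11 + j10.
|H(j10)| = |5| / |11 + j10| = 5 / 14.866 ≈ 0.3363.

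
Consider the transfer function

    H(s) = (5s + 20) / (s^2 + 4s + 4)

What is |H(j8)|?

|H(j8)| ≈ 0.6577

Substitute s = j8: numerator = 20 + j40, denominator = -60 + j32.
|H(j8)| = |20 + j40| / |-60 + j32| = 44.721 / 68 ≈ 0.6577.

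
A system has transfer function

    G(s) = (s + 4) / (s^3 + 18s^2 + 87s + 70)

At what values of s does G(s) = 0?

s = -4

Set the numerator to zero: s + 4 = 0.
So s = -4.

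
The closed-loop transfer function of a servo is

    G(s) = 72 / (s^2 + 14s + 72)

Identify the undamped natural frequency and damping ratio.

ωₙ ≈ 8.485 rad/s, ζ ≈ 0.8250

Compare the denominator to the standard form s^2 + 2ζωₙs + ωₙ².
ωₙ² = 72, so ωₙ = √72 ≈ 8.485 rad/s.
2ζωₙ = 14, so ζ = 14/(2·√72) ≈ 0.8250.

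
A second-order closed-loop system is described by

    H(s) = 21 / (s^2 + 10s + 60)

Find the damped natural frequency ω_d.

ω_d ≈ 5.916 rad/s

Comparing s^2 + 10s + 60 to s^2 + 2ζωₙs + ωₙ²: ωₙ = √60 ≈ 7.746 rad/s and ζ = 10/(2·√60) ≈ 0.6455.
ζωₙ = 10/2 = 5, so ω_d = ωₙ√(1−ζ²) = √(ωₙ² − (ζωₙ)²) = √(60 − 5²) = √35 ≈ 5.916 rad/s.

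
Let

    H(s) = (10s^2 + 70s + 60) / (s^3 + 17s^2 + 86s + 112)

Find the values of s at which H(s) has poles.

s = -8, -2, -7

The poles are the roots of the denominator s^3 + 17s^2 + 86s + 112 = 0.
Trying s = -8: the polynomial evaluates to 0, so (s + 8) is a factor.
Dividing out leaves s^2 + 9s + 14 = 0.
Factoring the quadratic: (s + 2)(s + 7) = 0.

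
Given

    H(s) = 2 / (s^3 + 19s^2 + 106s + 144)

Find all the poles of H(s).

The poles are the roots of the denominator s^3 + 19s^2 + 106s + 144 = 0.
Trying s = -9: the polynomial evaluates to 0, so (s + 9) is a factor.
Dividing out leaves s^2 + 10s + 16 = 0.
Factoring the quadratic: (s + 8)(s + 2) = 0.

s = -9, -8, -2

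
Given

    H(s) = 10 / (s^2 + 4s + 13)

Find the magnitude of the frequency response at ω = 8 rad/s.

|H(j8)| ≈ 0.1661

Substitute s = j8: numerator = 10, denominator = -51 + j32.
|H(j8)| = |10| / |-51 + j32| = 10 / 60.208 ≈ 0.1661.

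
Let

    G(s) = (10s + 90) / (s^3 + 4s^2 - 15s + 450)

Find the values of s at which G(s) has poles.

s = 3 + 6j, 3 - 6j, -10

The poles are the roots of the denominator s^3 + 4s^2 - 15s + 450 = 0.
Trying s = -10: the polynomial evaluates to 0, so (s + 10) is a factor.
Dividing out leaves s^2 - 6s + 45 = 0.
The quadratic formula then gives s = 3 ± 6j.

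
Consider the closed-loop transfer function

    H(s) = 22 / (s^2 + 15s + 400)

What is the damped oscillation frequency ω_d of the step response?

Comparing s^2 + 15s + 400 to s^2 + 2ζωₙs + ωₙ²: ωₙ = 20 rad/s and ζ = 15/(2·20) = 0.375.
ζωₙ = 15/2 = 7.5, so ω_d = ωₙ√(1−ζ²) = √(ωₙ² − (ζωₙ)²) = √(400 − 7.5²) = √343.75 ≈ 18.54 rad/s.

ω_d ≈ 18.54 rad/s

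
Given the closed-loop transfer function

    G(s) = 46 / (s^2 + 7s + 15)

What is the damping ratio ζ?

Compare the denominator to the standard form s^2 + 2ζωₙs + ωₙ².
ωₙ² = 15, so ωₙ = √15 ≈ 3.873 rad/s.
2ζωₙ = 7, so ζ = 7/(2·√15) ≈ 0.9037.

ζ ≈ 0.9037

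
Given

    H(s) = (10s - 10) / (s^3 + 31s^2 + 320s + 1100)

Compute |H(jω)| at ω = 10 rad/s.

Substitute s = j10: numerator = -10 + j100, denominator = -2000 + j2200.
|H(j10)| = |-10 + j100| / |-2000 + j2200| = 100.50 / 2973.2 ≈ 0.03380.

|H(j10)| ≈ 0.03380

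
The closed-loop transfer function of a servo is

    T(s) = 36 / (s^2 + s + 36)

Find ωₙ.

ωₙ = 6 rad/s

Compare the denominator to the standard form s^2 + 2ζωₙs + ωₙ².
ωₙ² = 36, so ωₙ = 6 rad/s.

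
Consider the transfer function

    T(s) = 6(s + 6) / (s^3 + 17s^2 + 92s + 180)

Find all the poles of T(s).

The poles are the roots of the denominator s^3 + 17s^2 + 92s + 180 = 0.
Trying s = -9: the polynomial evaluates to 0, so (s + 9) is a factor.
Dividing out leaves s^2 + 8s + 20 = 0.
The quadratic formula then gives s = -4 ± 2j.

s = -4 ± 2j, -9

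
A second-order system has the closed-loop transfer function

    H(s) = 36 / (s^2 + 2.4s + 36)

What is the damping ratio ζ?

ζ = 0.2

Compare the denominator to the standard form s^2 + 2ζωₙs + ωₙ².
ωₙ² = 36, so ωₙ = 6 rad/s.
2ζωₙ = 2.4, so ζ = 2.4/(2·6) = 0.2.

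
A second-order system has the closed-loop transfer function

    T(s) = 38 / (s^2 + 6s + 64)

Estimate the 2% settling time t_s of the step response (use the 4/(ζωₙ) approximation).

Comparing s^2 + 6s + 64 to s^2 + 2ζωₙs + ωₙ²: ωₙ = 8 rad/s and ζ = 6/(2·8) = 0.375.
ζωₙ = 6/2 = 3, so t_s ≈ 4/(ζωₙ) = 4/3 ≈ 1.333 s.

t_s ≈ 1.333 s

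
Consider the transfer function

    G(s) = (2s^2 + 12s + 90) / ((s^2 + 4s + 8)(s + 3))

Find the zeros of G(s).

Set the numerator to zero: 2s^2 + 12s + 90 = 0, i.e. 2·(s^2 + 6s + 45) = 0.
Factoring: (s^2 + 6s + 45) = 0.

s = -3 + 6j, -3 - 6j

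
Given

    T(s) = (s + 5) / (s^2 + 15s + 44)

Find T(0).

T(0) = 5/44 ≈ 0.1136

Set s = 0: T(0) = (5) / (44) = 5/44.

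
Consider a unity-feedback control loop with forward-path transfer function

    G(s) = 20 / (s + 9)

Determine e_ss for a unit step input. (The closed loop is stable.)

G(s) has no poles at the origin.
This is a Type 0 system. Kp = lim_{s→0} G(s) = 20/9.
e_ss = 1/(1 + Kp) = 1/(1 + 20/9) = 9/29 ≈ 0.3103.

e_ss = 0.3103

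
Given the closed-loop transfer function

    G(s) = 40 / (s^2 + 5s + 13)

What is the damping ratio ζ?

ζ ≈ 0.6934

Compare the denominator to the standard form s^2 + 2ζωₙs + ωₙ².
ωₙ² = 13, so ωₙ = √13 ≈ 3.606 rad/s.
2ζωₙ = 5, so ζ = 5/(2·√13) ≈ 0.6934.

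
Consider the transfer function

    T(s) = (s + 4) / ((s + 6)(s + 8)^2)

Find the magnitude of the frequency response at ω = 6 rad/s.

|T(j6)| ≈ 0.008498

Substitute s = j6: numerator = 4 + j6, denominator = -408 + j744.
|T(j6)| = |4 + j6| / |-408 + j744| = 7.2111 / 848.53 ≈ 0.008498.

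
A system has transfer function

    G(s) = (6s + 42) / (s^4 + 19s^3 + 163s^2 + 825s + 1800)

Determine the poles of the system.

s = -8, -3 + 6j, -3 - 6j, -5

The poles are the roots of the denominator s^4 + 19s^3 + 163s^2 + 825s + 1800 = 0.
Trying s = -8: the polynomial evaluates to 0, so (s + 8) is a factor.
Dividing out leaves s^3 + 11s^2 + 75s + 225 = 0.
This factors further as (s^2 + 6s + 45)(s + 5) = 0.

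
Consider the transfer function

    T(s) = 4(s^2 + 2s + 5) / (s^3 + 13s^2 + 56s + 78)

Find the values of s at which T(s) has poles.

The poles are the roots of the denominator s^3 + 13s^2 + 56s + 78 = 0.
Trying s = -3: the polynomial evaluates to 0, so (s + 3) is a factor.
Dividing out leaves s^2 + 10s + 26 = 0.
The quadratic formula then gives s = -5 ± 1j.

s = -5 + j, -5 - j, -3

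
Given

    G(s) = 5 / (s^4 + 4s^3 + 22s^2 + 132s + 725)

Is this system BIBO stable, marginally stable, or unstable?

unstable

The denominator s^4 + 4s^3 + 22s^2 + 132s + 725 factors as (s^2 + 8s + 25)(s^2 - 4s + 29), giving poles at s = -4 ± 3j, 2 ± 5j.
Since the pole(s) at s = 2 + 5j, 2 - 5j lie in the right half-plane, the system is unstable.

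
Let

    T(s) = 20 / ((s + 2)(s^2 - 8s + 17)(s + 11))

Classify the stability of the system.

The poles can be read from the denominator factors: s = -2, 4 ± j, -11.
Since the pole(s) at s = 4 + j, 4 - j lie in the right half-plane, the system is unstable.

unstable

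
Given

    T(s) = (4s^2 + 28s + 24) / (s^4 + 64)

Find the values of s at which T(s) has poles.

The poles are the roots of the denominator s^4 + 64 = 0.
No real roots exist; factor into two real quadratics: (s^2 - 4s + 8)(s^2 + 4s + 8) = 0.
Each quadratic gives a conjugate pair via the quadratic formula.

s = 2 + 2j, 2 - 2j, -2 + 2j, -2 - 2j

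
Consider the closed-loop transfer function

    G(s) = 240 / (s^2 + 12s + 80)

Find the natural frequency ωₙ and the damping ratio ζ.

Compare the denominator to the standard form s^2 + 2ζωₙs + ωₙ².
ωₙ² = 80, so ωₙ = √80 ≈ 8.944 rad/s.
2ζωₙ = 12, so ζ = 12/(2·√80) ≈ 0.6708.
With ζ = 0.6708 the response is underdamped.

ωₙ ≈ 8.944 rad/s, ζ ≈ 0.6708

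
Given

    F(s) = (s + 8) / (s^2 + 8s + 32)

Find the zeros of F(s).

s = -8

Set the numerator to zero: s + 8 = 0.
So s = -8.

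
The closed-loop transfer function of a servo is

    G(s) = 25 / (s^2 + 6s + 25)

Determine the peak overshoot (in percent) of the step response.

%OS ≈ 9.48%

Comparing s^2 + 6s + 25 to s^2 + 2ζωₙs + ωₙ²: ωₙ = 5 rad/s and ζ = 6/(2·5) = 0.6.
%OS = 100·exp(−πζ/√(1−ζ²)) = 100·exp(−π·0.6/√(1−0.6²)) ≈ 9.48%.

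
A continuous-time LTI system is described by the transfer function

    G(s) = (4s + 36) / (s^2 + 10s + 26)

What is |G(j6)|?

|G(j6)| ≈ 0.7113

Substitute s = j6: numerator = 36 + j24, denominator = -10 + j60.
|G(j6)| = |36 + j24| / |-10 + j60| = 43.267 / 60.828 ≈ 0.7113.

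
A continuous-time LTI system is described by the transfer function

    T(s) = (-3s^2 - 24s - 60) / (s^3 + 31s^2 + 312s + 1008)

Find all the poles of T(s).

s = -7, -12, -12

The poles are the roots of the denominator s^3 + 31s^2 + 312s + 1008 = 0.
Trying s = -7: the polynomial evaluates to 0, so (s + 7) is a factor.
Dividing out leaves s^2 + 24s + 144 = 0.
Factoring the quadratic: (s + 12)^2 = 0.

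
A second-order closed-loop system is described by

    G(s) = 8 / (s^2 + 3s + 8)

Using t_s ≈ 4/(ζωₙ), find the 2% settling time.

Comparing s^2 + 3s + 8 to s^2 + 2ζωₙs + ωₙ²: ωₙ = √8 ≈ 2.828 rad/s and ζ = 3/(2·√8) ≈ 0.5303.
ζωₙ = 3/2 = 1.5, so t_s ≈ 4/(ζωₙ) = 4/1.5 ≈ 2.667 s.

t_s ≈ 2.667 s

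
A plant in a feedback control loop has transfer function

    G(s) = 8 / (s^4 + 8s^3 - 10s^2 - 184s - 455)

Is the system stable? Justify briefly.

unstable

The denominator s^4 + 8s^3 - 10s^2 - 184s - 455 factors as (s + 7)(s^2 + 6s + 13)(s - 5), giving poles at s = -7, -3 ± 2j, 5.
Since the pole(s) at s = 5 lie in the right half-plane, the system is unstable.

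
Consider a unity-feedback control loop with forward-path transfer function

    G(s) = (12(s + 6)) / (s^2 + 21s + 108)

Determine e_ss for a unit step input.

G(s) has no poles at the origin.
This is a Type 0 system. Kp = lim_{s→0} G(s) = 72/108 = 2/3.
e_ss = 1/(1 + Kp) = 1/(1 + 2/3) = 3/5 ≈ 0.6000.

e_ss = 0.6000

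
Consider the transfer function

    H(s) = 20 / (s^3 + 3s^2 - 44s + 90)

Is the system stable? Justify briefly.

unstable

The denominator s^3 + 3s^2 - 44s + 90 factors as (s^2 - 6s + 10)(s + 9), giving poles at s = 3 ± j, -9.
Since the pole(s) at s = 3 ± j lie in the right half-plane, the system is unstable.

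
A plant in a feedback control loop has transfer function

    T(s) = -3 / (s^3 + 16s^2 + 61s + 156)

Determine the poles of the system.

s = -2 + 3j, -2 - 3j, -12

The poles are the roots of the denominator s^3 + 16s^2 + 61s + 156 = 0.
Trying s = -12: the polynomial evaluates to 0, so (s + 12) is a factor.
Dividing out leaves s^2 + 4s + 13 = 0.
The quadratic formula then gives s = -2 ± 3j.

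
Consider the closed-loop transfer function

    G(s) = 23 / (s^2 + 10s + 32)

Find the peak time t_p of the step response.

Comparing s^2 + 10s + 32 to s^2 + 2ζωₙs + ωₙ²: ωₙ = √32 ≈ 5.657 rad/s and ζ = 10/(2·√32) ≈ 0.8839.
ζωₙ = 10/2 = 5, so ω_d = ωₙ√(1−ζ²) = √(ωₙ² − (ζωₙ)²) = √(32 − 5²) = √7 ≈ 2.646 rad/s.
t_p = π/ω_d = π/2.646 ≈ 1.187 s.

t_p ≈ 1.187 s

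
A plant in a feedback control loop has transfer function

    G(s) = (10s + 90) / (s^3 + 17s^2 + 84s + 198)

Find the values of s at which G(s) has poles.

The poles are the roots of the denominator s^3 + 17s^2 + 84s + 198 = 0.
Trying s = -11: the polynomial evaluates to 0, so (s + 11) is a factor.
Dividing out leaves s^2 + 6s + 18 = 0.
The quadratic formula then gives s = -3 ± 3j.

s = -3 + 3j, -3 - 3j, -11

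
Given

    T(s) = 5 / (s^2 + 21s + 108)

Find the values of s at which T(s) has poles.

The poles are the roots of the denominator s^2 + 21s + 108 = 0.
Factoring: (s + 9)(s + 12) = 0, so s = -9 and s = -12.

s = -9, -12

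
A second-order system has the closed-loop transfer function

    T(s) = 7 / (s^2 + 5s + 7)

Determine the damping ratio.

Compare the denominator to the standard form s^2 + 2ζωₙs + ωₙ².
ωₙ² = 7, so ωₙ = √7 ≈ 2.646 rad/s.
2ζωₙ = 5, so ζ = 5/(2·√7) ≈ 0.9449.

ζ ≈ 0.9449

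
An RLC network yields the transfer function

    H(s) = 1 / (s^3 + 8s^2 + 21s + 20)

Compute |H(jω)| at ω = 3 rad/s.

Substitute s = j3: numerator = 1, denominator = -52 + j36.
|H(j3)| = |1| / |-52 + j36| = 1 / 63.246 ≈ 0.01581.

|H(j3)| ≈ 0.01581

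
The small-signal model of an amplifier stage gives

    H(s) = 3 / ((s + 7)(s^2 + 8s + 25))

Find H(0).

H(0) = 3/175 ≈ 0.01714

At s = 0 each factor (s + a) contributes a and each (s^2 + bs + c) contributes c.
H(0) = 3·1 / ((7) · (25)) = 3/175 = 3/175.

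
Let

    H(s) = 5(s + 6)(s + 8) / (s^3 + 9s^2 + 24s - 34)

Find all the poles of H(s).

The poles are the roots of the denominator s^3 + 9s^2 + 24s - 34 = 0.
Trying s = 1: the polynomial evaluates to 0, so (s - 1) is a factor.
Dividing out leaves s^2 + 10s + 34 = 0.
The quadratic formula then gives s = -5 ± 3j.

s = -5 + 3j, -5 - 3j, 1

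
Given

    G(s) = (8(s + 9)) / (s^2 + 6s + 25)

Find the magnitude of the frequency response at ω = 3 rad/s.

|G(j3)| ≈ 3.151

Substitute s = j3: numerator = 72 + j24, denominator = 16 + j18.
|G(j3)| = |72 + j24| / |16 + j18| = 75.895 / 24.083 ≈ 3.151.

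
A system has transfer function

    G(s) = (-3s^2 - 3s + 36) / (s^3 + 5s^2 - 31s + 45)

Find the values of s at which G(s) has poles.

The poles are the roots of the denominator s^3 + 5s^2 - 31s + 45 = 0.
Trying s = -9: the polynomial evaluates to 0, so (s + 9) is a factor.
Dividing out leaves s^2 - 4s + 5 = 0.
The quadratic formula then gives s = 2 ± 1j.

s = 2 ± j, -9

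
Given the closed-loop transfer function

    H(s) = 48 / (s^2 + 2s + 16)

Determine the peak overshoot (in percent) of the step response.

%OS ≈ 44.4%

Comparing s^2 + 2s + 16 to s^2 + 2ζωₙs + ωₙ²: ωₙ = 4 rad/s and ζ = 2/(2·4) = 0.25.
%OS = 100·exp(−πζ/√(1−ζ²)) = 100·exp(−π·0.25/√(1−0.25²)) ≈ 44.4%.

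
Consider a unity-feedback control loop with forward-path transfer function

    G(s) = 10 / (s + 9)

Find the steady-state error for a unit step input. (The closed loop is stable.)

G(s) has no poles at the origin.
This is a Type 0 system. Kp = lim_{s→0} G(s) = 10/9.
e_ss = 1/(1 + Kp) = 1/(1 + 10/9) = 9/19 ≈ 0.4737.

e_ss = 0.4737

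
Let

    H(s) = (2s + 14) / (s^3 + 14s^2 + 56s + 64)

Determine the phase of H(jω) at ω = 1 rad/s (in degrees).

At s = j1: numerator = 14 + j2, denominator = 50 + j55.
∠H = ∠num − ∠den = 8.1301° − (47.726°) = -39.60°.

∠H(j1) ≈ -39.60°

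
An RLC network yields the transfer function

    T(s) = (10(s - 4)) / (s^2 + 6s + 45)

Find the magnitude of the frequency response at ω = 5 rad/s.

|T(j5)| ≈ 1.776

Substitute s = j5: numerator = -40 + j50, denominator = 20 + j30.
|T(j5)| = |-40 + j50| / |20 + j30| = 64.031 / 36.056 ≈ 1.776.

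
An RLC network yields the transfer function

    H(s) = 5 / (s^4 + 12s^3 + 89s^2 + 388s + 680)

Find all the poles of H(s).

s = -2 + 6j, -2 - 6j, -4 + j, -4 - j

The poles are the roots of the denominator s^4 + 12s^3 + 89s^2 + 388s + 680 = 0.
No real roots exist; factor into two real quadratics: (s^2 + 4s + 40)(s^2 + 8s + 17) = 0.
Each quadratic gives a conjugate pair via the quadratic formula.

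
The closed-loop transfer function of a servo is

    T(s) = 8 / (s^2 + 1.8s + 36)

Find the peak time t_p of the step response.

Comparing s^2 + 1.8s + 36 to s^2 + 2ζωₙs + ωₙ²: ωₙ = 6 rad/s and ζ = 1.8/(2·6) = 0.15.
ζωₙ = 1.8/2 = 0.9, so ω_d = ωₙ√(1−ζ²) = √(ωₙ² − (ζωₙ)²) = √(36 − 0.9²) = √35.19 ≈ 5.932 rad/s.
t_p = π/ω_d = π/5.932 ≈ 0.5296 s.

t_p ≈ 0.5296 s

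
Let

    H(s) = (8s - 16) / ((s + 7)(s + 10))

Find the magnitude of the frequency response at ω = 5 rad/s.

|H(j5)| ≈ 0.4479

Substitute s = j5: numerator = -16 + j40, denominator = 45 + j85.
|H(j5)| = |-16 + j40| / |45 + j85| = 43.081 / 96.177 ≈ 0.4479.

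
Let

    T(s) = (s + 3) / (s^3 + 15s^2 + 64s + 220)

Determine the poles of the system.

The poles are the roots of the denominator s^3 + 15s^2 + 64s + 220 = 0.
Trying s = -11: the polynomial evaluates to 0, so (s + 11) is a factor.
Dividing out leaves s^2 + 4s + 20 = 0.
The quadratic formula then gives s = -2 ± 4j.

s = -2 + 4j, -2 - 4j, -11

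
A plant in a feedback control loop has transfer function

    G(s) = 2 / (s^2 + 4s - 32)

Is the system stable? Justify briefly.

unstable

The denominator s^2 + 4s - 32 factors as (s - 4)(s + 8), giving poles at s = 4, -8.
Since the pole(s) at s = 4 lie in the right half-plane, the system is unstable.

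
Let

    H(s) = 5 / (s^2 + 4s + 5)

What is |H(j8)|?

Substitute s = j8: numerator = 5, denominator = -59 + j32.
|H(j8)| = |5| / |-59 + j32| = 5 / 67.119 ≈ 0.07449.

|H(j8)| ≈ 0.07449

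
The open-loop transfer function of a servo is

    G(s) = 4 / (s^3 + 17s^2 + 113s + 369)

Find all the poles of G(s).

s = -4 ± 5j, -9

The poles are the roots of the denominator s^3 + 17s^2 + 113s + 369 = 0.
Trying s = -9: the polynomial evaluates to 0, so (s + 9) is a factor.
Dividing out leaves s^2 + 8s + 41 = 0.
The quadratic formula then gives s = -4 ± 5j.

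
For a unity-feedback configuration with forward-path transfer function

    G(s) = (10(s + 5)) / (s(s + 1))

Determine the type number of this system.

The denominator has 1 factor of s at the origin (free integrator), so this is a Type 1 system.

Type 1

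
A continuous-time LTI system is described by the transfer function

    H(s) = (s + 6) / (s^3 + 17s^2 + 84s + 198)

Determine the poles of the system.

The poles are the roots of the denominator s^3 + 17s^2 + 84s + 198 = 0.
Trying s = -11: the polynomial evaluates to 0, so (s + 11) is a factor.
Dividing out leaves s^2 + 6s + 18 = 0.
The quadratic formula then gives s = -3 ± 3j.

s = -3 ± 3j, -11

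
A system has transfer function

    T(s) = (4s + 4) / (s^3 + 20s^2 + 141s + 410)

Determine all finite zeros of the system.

s = -1

Set the numerator to zero: 4s + 4 = 0, i.e. 4·(s + 1) = 0.
So s = -1.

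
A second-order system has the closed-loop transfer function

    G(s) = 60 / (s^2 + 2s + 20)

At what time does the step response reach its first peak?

Comparing s^2 + 2s + 20 to s^2 + 2ζωₙs + ωₙ²: ωₙ = √20 ≈ 4.472 rad/s and ζ = 2/(2·√20) ≈ 0.2236.
ζωₙ = 2/2 = 1, so ω_d = ωₙ√(1−ζ²) = √(ωₙ² − (ζωₙ)²) = √(20 − 1²) = √19 ≈ 4.359 rad/s.
t_p = π/ω_d = π/4.359 ≈ 0.7207 s.

t_p ≈ 0.7207 s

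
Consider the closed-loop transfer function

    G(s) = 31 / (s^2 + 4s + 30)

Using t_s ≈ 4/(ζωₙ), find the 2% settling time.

t_s ≈ 2 s

Comparing s^2 + 4s + 30 to s^2 + 2ζωₙs + ωₙ²: ωₙ = √30 ≈ 5.477 rad/s and ζ = 4/(2·√30) ≈ 0.3651.
ζωₙ = 4/2 = 2, so t_s ≈ 4/(ζωₙ) = 4/2 = 2 s.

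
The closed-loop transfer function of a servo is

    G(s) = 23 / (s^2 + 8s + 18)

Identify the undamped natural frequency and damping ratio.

ωₙ ≈ 4.243 rad/s, ζ ≈ 0.9428

Compare the denominator to the standard form s^2 + 2ζωₙs + ωₙ².
ωₙ² = 18, so ωₙ = √18 ≈ 4.243 rad/s.
2ζωₙ = 8, so ζ = 8/(2·√18) ≈ 0.9428.
With ζ = 0.9428 the response is underdamped.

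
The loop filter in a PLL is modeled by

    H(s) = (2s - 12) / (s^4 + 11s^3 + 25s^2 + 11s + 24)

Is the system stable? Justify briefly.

marginally stable

The denominator s^4 + 11s^3 + 25s^2 + 11s + 24 factors as (s^2 + 1)(s + 8)(s + 3), giving poles at s = j, -j, -8, -3.
Since the simple pole(s) at s = ±j lie on the jω-axis with none in the right half-plane, the system is marginally stable.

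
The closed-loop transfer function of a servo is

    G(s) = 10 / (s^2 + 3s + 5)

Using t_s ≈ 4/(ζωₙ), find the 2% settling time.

Comparing s^2 + 3s + 5 to s^2 + 2ζωₙs + ωₙ²: ωₙ = √5 ≈ 2.236 rad/s and ζ = 3/(2·√5) ≈ 0.6708.
ζωₙ = 3/2 = 1.5, so t_s ≈ 4/(ζωₙ) = 4/1.5 ≈ 2.667 s.

t_s ≈ 2.667 s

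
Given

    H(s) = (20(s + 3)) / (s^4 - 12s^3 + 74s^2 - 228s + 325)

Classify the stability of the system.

unstable

The denominator s^4 - 12s^3 + 74s^2 - 228s + 325 factors as (s^2 - 6s + 25)(s^2 - 6s + 13), giving poles at s = 3 + 4j, 3 - 4j, 3 + 2j, 3 - 2j.
Since the pole(s) at s = 3 + 4j, 3 - 4j, 3 + 2j, 3 - 2j lie in the right half-plane, the system is unstable.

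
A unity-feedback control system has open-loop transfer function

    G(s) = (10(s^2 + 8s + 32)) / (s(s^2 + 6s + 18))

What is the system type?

The denominator has 1 factor of s at the origin (free integrator), so this is a Type 1 system.

Type 1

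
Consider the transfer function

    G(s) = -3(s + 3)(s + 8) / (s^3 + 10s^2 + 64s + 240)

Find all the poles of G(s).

s = -2 ± 6j, -6

The poles are the roots of the denominator s^3 + 10s^2 + 64s + 240 = 0.
Trying s = -6: the polynomial evaluates to 0, so (s + 6) is a factor.
Dividing out leaves s^2 + 4s + 40 = 0.
The quadratic formula then gives s = -2 ± 6j.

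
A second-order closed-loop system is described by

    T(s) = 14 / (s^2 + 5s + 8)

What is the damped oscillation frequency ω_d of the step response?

ω_d ≈ 1.323 rad/s

Comparing s^2 + 5s + 8 to s^2 + 2ζωₙs + ωₙ²: ωₙ = √8 ≈ 2.828 rad/s and ζ = 5/(2·√8) ≈ 0.8839.
ζωₙ = 5/2 = 2.5, so ω_d = ωₙ√(1−ζ²) = √(ωₙ² − (ζωₙ)²) = √(8 − 2.5²) = √1.75 ≈ 1.323 rad/s.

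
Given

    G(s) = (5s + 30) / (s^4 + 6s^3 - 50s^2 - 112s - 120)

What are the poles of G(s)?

The poles are the roots of the denominator s^4 + 6s^3 - 50s^2 - 112s - 120 = 0.
Trying s = 6: the polynomial evaluates to 0, so (s - 6) is a factor.
Dividing out leaves s^3 + 12s^2 + 22s + 20 = 0.
This factors further as (s^2 + 2s + 2)(s + 10) = 0.

s = -1 + j, -1 - j, 6, -10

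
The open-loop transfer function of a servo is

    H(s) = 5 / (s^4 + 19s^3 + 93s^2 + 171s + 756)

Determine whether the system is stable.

marginally stable

The denominator s^4 + 19s^3 + 93s^2 + 171s + 756 factors as (s^2 + 9)(s + 7)(s + 12), giving poles at s = 3j, -3j, -7, -12.
Since the simple pole(s) at s = ±3j lie on the jω-axis with none in the right half-plane, the system is marginally stable.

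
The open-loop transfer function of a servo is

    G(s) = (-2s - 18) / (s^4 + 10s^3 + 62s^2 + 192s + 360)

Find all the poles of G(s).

The poles are the roots of the denominator s^4 + 10s^3 + 62s^2 + 192s + 360 = 0.
No real roots exist; factor into two real quadratics: (s^2 + 4s + 20)(s^2 + 6s + 18) = 0.
Each quadratic gives a conjugate pair via the quadratic formula.

s = -2 ± 4j, -3 ± 3j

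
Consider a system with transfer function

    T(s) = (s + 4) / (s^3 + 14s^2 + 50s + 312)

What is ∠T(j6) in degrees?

∠T(j6) ≈ -100.1°

At s = j6: numerator = 4 + j6, denominator = -192 + j84.
∠T = ∠num − ∠den = 56.310° − (156.37°) = -100.1°.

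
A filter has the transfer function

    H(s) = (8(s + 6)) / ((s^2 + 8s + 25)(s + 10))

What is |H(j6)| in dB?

|H(j6)|_dB ≈ -18.5 dB

Substitute s = j6: numerator = 48 + j48, denominator = -398 + j414.
|H(j6)| = |48 + j48| / |-398 + j414| = 67.882 / 574.28 ≈ 0.1182.
In decibels: 20·log₁₀(0.1182) ≈ -18.5 dB.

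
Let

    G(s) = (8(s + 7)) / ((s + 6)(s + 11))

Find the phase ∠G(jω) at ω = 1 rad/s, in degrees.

∠G(j1) ≈ -6.527°

At s = j1: numerator = 56 + j8, denominator = 65 + j17.
∠G = ∠num − ∠den = 8.1301° − (14.657°) = -6.527°.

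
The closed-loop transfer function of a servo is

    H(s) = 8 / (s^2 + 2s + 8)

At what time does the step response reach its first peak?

t_p ≈ 1.187 s

Comparing s^2 + 2s + 8 to s^2 + 2ζωₙs + ωₙ²: ωₙ = √8 ≈ 2.828 rad/s and ζ = 2/(2·√8) ≈ 0.3536.
ζωₙ = 2/2 = 1, so ω_d = ωₙ√(1−ζ²) = √(ωₙ² − (ζωₙ)²) = √(8 − 1²) = √7 ≈ 2.646 rad/s.
t_p = π/ω_d = π/2.646 ≈ 1.187 s.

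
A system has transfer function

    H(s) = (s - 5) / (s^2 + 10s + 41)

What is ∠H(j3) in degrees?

At s = j3: numerator = -5 + j3, denominator = 32 + j30.
∠H = ∠num − ∠den = 149.04° − (43.152°) = 105.9°.

∠H(j3) ≈ 105.9°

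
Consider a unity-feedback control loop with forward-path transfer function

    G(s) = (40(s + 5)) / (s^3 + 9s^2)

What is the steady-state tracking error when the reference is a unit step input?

e_ss = 0

G(s) has 2 poles at the origin.
This is a Type 2 system; for a step input the steady-state error is zero.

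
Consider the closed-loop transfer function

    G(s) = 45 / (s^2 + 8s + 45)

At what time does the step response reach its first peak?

Comparing s^2 + 8s + 45 to s^2 + 2ζωₙs + ωₙ²: ωₙ = √45 ≈ 6.708 rad/s and ζ = 8/(2·√45) ≈ 0.5963.
ζωₙ = 8/2 = 4, so ω_d = ωₙ√(1−ζ²) = √(ωₙ² − (ζωₙ)²) = √(45 − 4²) = √29 ≈ 5.385 rad/s.
t_p = π/ω_d = π/5.385 ≈ 0.5834 s.

t_p ≈ 0.5834 s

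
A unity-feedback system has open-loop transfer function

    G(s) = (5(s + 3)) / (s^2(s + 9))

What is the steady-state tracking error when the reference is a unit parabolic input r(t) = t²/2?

G(s) has 2 poles at the origin.
This is a Type 2 system. Ka = lim_{s→0} s^2·G(s) = 15/9 = 5/3.
e_ss = 1/Ka = 1/(5/3) = 3/5 ≈ 0.6000.

e_ss = 0.6000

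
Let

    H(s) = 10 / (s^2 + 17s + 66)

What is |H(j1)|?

Substitute s = j1: numerator = 10, denominator = 65 + j17.
|H(j1)| = |10| / |65 + j17| = 10 / 67.186 ≈ 0.1488.

|H(j1)| ≈ 0.1488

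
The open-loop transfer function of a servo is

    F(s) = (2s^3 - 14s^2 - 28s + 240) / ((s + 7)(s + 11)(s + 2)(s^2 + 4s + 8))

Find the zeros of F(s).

Set the numerator to zero: 2s^3 - 14s^2 - 28s + 240 = 0, i.e. 2·(s^3 - 7s^2 - 14s + 120) = 0.
Factoring: (s + 4)(s - 6)(s - 5) = 0.

s = -4, 6, 5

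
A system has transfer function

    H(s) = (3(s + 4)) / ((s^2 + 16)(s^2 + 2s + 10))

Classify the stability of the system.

The poles can be read from the denominator factors: s = ±4j, -1 ± 3j.
Since the simple pole(s) at s = ±4j lie on the jω-axis with none in the right half-plane, the system is marginally stable.

marginally stable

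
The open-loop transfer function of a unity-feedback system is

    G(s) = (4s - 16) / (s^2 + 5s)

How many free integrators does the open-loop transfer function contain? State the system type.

Type 1

Factor s from the denominator: s^2 + 5s = s·(s + 5).
There is 1 pole at the origin, so the system is Type 1.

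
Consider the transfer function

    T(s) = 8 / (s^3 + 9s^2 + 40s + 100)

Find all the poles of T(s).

s = -2 + 4j, -2 - 4j, -5

The poles are the roots of the denominator s^3 + 9s^2 + 40s + 100 = 0.
Trying s = -5: the polynomial evaluates to 0, so (s + 5) is a factor.
Dividing out leaves s^2 + 4s + 20 = 0.
The quadratic formula then gives s = -2 ± 4j.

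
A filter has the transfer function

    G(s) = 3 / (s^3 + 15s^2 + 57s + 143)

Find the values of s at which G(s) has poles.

The poles are the roots of the denominator s^3 + 15s^2 + 57s + 143 = 0.
Trying s = -11: the polynomial evaluates to 0, so (s + 11) is a factor.
Dividing out leaves s^2 + 4s + 13 = 0.
The quadratic formula then gives s = -2 ± 3j.

s = -2 + 3j, -2 - 3j, -11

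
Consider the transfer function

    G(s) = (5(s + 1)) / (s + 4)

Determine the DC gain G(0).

At s = 0 each factor (s + a) contributes a and each (s^2 + bs + c) contributes c.
G(0) = 5·(1) / ((4)) = 5/4 = 5/4.

G(0) = 5/4 ≈ 1.250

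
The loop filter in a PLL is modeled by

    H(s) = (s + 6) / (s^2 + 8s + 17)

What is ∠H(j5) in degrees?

∠H(j5) ≈ -61.50°

At s = j5: numerator = 6 + j5, denominator = -8 + j40.
∠H = ∠num − ∠den = 39.806° − (101.31°) = -61.50°.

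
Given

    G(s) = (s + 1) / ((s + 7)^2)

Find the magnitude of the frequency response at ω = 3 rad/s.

Substitute s = j3: numerator = 1 + j3, denominator = 40 + j42.
|G(j3)| = |1 + j3| / |40 + j42| = 3.1623 / 58 ≈ 0.05452.

|G(j3)| ≈ 0.05452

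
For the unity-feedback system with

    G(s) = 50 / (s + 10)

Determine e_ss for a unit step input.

G(s) has no poles at the origin.
This is a Type 0 system. Kp = lim_{s→0} G(s) = 50/10 = 5.
e_ss = 1/(1 + Kp) = 1/(1 + 5) = 1/6 ≈ 0.1667.

e_ss = 0.1667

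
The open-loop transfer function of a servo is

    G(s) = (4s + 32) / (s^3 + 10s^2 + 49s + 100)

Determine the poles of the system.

The poles are the roots of the denominator s^3 + 10s^2 + 49s + 100 = 0.
Trying s = -4: the polynomial evaluates to 0, so (s + 4) is a factor.
Dividing out leaves s^2 + 6s + 25 = 0.
The quadratic formula then gives s = -3 ± 4j.

s = -3 ± 4j, -4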